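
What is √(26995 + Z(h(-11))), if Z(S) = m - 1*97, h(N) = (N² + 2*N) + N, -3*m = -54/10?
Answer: √672495/5 ≈ 164.01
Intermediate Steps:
m = 9/5 (m = -(-18)/10 = -⅓*(-27/5) = 9/5 ≈ 1.8000)
h(N) = N² + 3*N
Z(S) = -476/5 (Z(S) = 9/5 - 1*97 = 9/5 - 97 = -476/5)
√(26995 + Z(h(-11))) = √(26995 - 476/5) = √(134499/5) = √672495/5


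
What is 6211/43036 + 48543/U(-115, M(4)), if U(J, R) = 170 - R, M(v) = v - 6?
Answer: 261270605/925274 ≈ 282.37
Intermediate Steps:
M(v) = -6 + v
6211/43036 + 48543/U(-115, M(4)) = 6211/43036 + 48543/(170 - (-6 + 4)) = 6211*(1/43036) + 48543/(170 - 1*(-2)) = 6211/43036 + 48543/(170 + 2) = 6211/43036 + 48543/172 = 261270605/925274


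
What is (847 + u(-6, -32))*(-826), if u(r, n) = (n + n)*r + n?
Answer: -990374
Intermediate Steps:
u(r, n) = n + 2*n*r (u(r, n) = (2*n)*r + n = 2*n*r + n = n + 2*n*r)
(847 + u(-6, -32))*(-826) = (847 - 32*(1 + 2*(-6)))*(-826) = (847 - 32*(1 - 12))*(-826) = (847 - 32*(-11))*(-826) = (847 + 352)*(-826) = 1199*(-826) = -990374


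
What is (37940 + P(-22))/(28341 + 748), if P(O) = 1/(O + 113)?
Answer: 3452541/2647099 ≈ 1.3043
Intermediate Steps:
P(O) = 1/(113 + O)
(37940 + P(-22))/(28341 + 748) = (37940 + 1/(113 - 22))/(28341 + 748) = (37940 + 1/91)/29089 = (37940 + 1/91)*(1/29089) = (3452541/91)*(1/29089) = 3452541/2647099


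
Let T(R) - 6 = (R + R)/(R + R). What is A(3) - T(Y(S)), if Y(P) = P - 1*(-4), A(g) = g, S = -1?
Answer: -4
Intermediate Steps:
Y(P) = 4 + P (Y(P) = P + 4 = 4 + P)
T(R) = 7 (T(R) = 6 + (R + R)/(R + R) = 6 + (2*R)/((2*R)) = 6 + (2*R)*(1/(2*R)) = 6 + 1 = 7)
A(3) - T(Y(S)) = 3 - 1*7 = 3 - 7 = -4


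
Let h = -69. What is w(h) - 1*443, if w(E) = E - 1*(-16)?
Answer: -496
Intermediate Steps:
w(E) = 16 + E (w(E) = E + 16 = 16 + E)
w(h) - 1*443 = (16 - 69) - 1*443 = -53 - 443 = -496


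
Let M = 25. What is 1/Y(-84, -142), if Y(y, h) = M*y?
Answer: -1/2100 ≈ -0.00047619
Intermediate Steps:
Y(y, h) = 25*y
1/Y(-84, -142) = 1/(25*(-84)) = 1/(-2100) = -1/2100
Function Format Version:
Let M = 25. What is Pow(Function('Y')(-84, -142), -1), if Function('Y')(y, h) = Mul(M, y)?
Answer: Rational(-1, 2100) ≈ -0.00047619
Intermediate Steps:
Function('Y')(y, h) = Mul(25, y)
Pow(Function('Y')(-84, -142), -1) = Pow(Mul(25, -84), -1) = Pow(-2100, -1) = Rational(-1, 2100)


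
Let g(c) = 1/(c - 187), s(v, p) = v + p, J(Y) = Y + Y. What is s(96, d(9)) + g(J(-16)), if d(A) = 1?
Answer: 21242/219 ≈ 96.995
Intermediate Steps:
J(Y) = 2*Y
s(v, p) = p + v
g(c) = 1/(-187 + c)
s(96, d(9)) + g(J(-16)) = (1 + 96) + 1/(-187 + 2*(-16)) = 97 + 1/(-187 - 32) = 97 + 1/(-219) = 97 - 1/219 = 21242/219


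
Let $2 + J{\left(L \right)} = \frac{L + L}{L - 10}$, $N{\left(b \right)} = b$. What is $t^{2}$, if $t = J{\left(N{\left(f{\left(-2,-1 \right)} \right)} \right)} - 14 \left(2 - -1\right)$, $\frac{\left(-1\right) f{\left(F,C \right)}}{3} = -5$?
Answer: $1444$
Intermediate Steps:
$f{\left(F,C \right)} = 15$ ($f{\left(F,C \right)} = \left(-3\right) \left(-5\right) = 15$)
$J{\left(L \right)} = -2 + \frac{2 L}{-10 + L}$ ($J{\left(L \right)} = -2 + \frac{L + L}{L - 10} = -2 + \frac{2 L}{-10 + L}$)
$t = -38$ ($t = \frac{20}{-10 + 15} - 14 \left(2 - -1\right) = \frac{20}{5} - 14 \left(2 + 1\right) = 20 \cdot \frac{1}{5} - 42 = 4 - 42 = -38$)
$t^{2} = \left(-38\right)^{2} = 1444$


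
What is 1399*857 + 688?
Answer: 1199631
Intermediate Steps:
1399*857 + 688 = 1198943 + 688 = 1199631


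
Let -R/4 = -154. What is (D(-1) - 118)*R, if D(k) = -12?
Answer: -80080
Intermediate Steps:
R = 616 (R = -4*(-154) = 616)
(D(-1) - 118)*R = (-12 - 118)*616 = -130*616 = -80080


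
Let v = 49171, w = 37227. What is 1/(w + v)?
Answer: 1/86398 ≈ 1.1574e-5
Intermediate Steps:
1/(w + v) = 1/(37227 + 49171) = 1/86398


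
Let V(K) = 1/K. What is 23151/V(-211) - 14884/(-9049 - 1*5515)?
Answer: -17785775180/3641 ≈ -4.8849e+6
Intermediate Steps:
23151/V(-211) - 14884/(-9049 - 1*5515) = 23151/(1/(-211)) - 14884/(-9049 - 1*5515) = 23151/(-1/211) - 14884/(-9049 - 5515) = 23151*(-211) - 14884/(-14564) = -4884861 - 14884*(-1/14564) = -4884861 + 3721/3641 = -17785775180/3641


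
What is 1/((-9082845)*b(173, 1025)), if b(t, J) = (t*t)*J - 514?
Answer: -1/278631811122795 ≈ -3.5890e-15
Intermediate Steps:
b(t, J) = -514 + J*t² (b(t, J) = t²*J - 514 = J*t² - 514 = -514 + J*t²)
1/((-9082845)*b(173, 1025)) = 1/((-9082845)*(-514 + 1025*173²)) = -1/(9082845*(-514 + 1025*29929)) = -1/(9082845*(-514 + 30677225)) = -1/9082845/30676711 = -1/9082845*1/30676711 = -1/278631811122795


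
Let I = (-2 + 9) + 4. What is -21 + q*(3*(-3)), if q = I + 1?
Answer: -129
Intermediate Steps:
I = 11 (I = 7 + 4 = 11)
q = 12 (q = 11 + 1 = 12)
-21 + q*(3*(-3)) = -21 + 12*(3*(-3)) = -21 + 12*(-9) = -21 - 108 = -129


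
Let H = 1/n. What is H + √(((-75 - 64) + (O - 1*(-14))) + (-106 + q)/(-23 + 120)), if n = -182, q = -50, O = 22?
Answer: -1/182 + I*√984259/97 ≈ -0.0054945 + 10.228*I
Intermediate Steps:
H = -1/182 (H = 1/(-182) = -1/182 ≈ -0.0054945)
H + √(((-75 - 64) + (O - 1*(-14))) + (-106 + q)/(-23 + 120)) = -1/182 + √(((-75 - 64) + (22 - 1*(-14))) + (-106 - 50)/(-23 + 120)) = -1/182 + √((-139 + (22 + 14)) - 156/97) = -1/182 + √((-139 + 36) - 156*1/97) = -1/182 + √(-103 - 156/97) = -1/182 + √(-10147/97) = -1/182 + I*√984259/97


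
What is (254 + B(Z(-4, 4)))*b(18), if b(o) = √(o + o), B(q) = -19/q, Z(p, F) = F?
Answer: 2991/2 ≈ 1495.5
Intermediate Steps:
b(o) = √2*√o (b(o) = √(2*o) = √2*√o)
(254 + B(Z(-4, 4)))*b(18) = (254 - 19/4)*(√2*√18) = (254 - 19*¼)*(√2*(3*√2)) = (254 - 19/4)*6 = (997/4)*6 = 2991/2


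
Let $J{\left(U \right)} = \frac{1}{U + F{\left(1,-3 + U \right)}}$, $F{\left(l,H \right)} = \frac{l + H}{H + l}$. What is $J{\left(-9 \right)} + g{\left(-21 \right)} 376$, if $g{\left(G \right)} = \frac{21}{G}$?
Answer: $- \frac{3009}{8} \approx -376.13$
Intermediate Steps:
$F{\left(l,H \right)} = 1$ ($F{\left(l,H \right)} = \frac{H + l}{H + l} = 1$)
$J{\left(U \right)} = \frac{1}{1 + U}$ ($J{\left(U \right)} = \frac{1}{U + 1} = \frac{1}{1 + U}$)
$J{\left(-9 \right)} + g{\left(-21 \right)} 376 = \frac{1}{1 - 9} + \frac{21}{-21} \cdot 376 = \frac{1}{-8} + 21 \left(- \frac{1}{21}\right) 376 = - \frac{1}{8} - 376 = - \frac{3009}{8}$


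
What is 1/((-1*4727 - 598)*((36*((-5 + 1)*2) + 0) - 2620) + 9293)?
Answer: 1/15494393 ≈ 6.4539e-8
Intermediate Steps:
1/((-1*4727 - 598)*((36*((-5 + 1)*2) + 0) - 2620) + 9293) = 1/((-4727 - 598)*((36*(-4*2) + 0) - 2620) + 9293) = 1/(-5325*((36*(-8) + 0) - 2620) + 9293) = 1/(-5325*((-288 + 0) - 2620) + 9293) = 1/(-5325*(-288 - 2620) + 9293) = 1/(-5325*(-2908) + 9293) = 1/(15485100 + 9293) = 1/15494393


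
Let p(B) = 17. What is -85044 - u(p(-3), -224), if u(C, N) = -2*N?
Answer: -85492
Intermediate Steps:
-85044 - u(p(-3), -224) = -85044 - (-2)*(-224) = -85044 - 1*448 = -85044 - 448 = -85492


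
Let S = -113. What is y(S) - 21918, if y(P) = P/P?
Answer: -21917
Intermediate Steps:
y(P) = 1
y(S) - 21918 = 1 - 21918 = -21917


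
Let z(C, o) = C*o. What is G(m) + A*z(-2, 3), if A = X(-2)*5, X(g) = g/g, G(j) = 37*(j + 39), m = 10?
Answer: 1783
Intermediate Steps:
G(j) = 1443 + 37*j (G(j) = 37*(39 + j) = 1443 + 37*j)
X(g) = 1
A = 5 (A = 1*5 = 5)
G(m) + A*z(-2, 3) = (1443 + 37*10) + 5*(-2*3) = (1443 + 370) + 5*(-6) = 1813 - 30 = 1783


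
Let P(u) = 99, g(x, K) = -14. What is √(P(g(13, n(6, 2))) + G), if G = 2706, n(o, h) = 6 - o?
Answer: √2805 ≈ 52.962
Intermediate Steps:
√(P(g(13, n(6, 2))) + G) = √(99 + 2706) = √2805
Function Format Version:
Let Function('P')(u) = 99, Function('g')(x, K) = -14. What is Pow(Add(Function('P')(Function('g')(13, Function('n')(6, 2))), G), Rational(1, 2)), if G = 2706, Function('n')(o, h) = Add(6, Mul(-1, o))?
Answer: Pow(2805, Rational(1, 2)) ≈ 52.962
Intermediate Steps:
Pow(Add(Function('P')(Function('g')(13, Function('n')(6, 2))), G), Rational(1, 2)) = Pow(Add(99, 2706), Rational(1, 2)) = Pow(2805, Rational(1, 2))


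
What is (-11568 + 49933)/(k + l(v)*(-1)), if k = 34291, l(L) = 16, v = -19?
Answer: 7673/6855 ≈ 1.1193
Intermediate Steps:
(-11568 + 49933)/(k + l(v)*(-1)) = (-11568 + 49933)/(34291 + 16*(-1)) = 38365/(34291 - 16) = 38365/34275 = 38365*(1/34275) = 7673/6855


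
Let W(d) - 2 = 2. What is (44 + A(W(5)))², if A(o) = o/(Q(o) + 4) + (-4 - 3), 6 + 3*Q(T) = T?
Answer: 36481/25 ≈ 1459.2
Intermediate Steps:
W(d) = 4 (W(d) = 2 + 2 = 4)
Q(T) = -2 + T/3
A(o) = -7 + o/(2 + o/3) (A(o) = o/((-2 + o/3) + 4) + (-4 - 3) = o/(2 + o/3) - 7 = -7 + o/(2 + o/3))
(44 + A(W(5)))² = (44 + 2*(-21 - 2*4)/(6 + 4))² = (44 + 2*(-21 - 8)/10)² = (44 + 2*(⅒)*(-29))² = (44 - 29/5)² = (191/5)² = 36481/25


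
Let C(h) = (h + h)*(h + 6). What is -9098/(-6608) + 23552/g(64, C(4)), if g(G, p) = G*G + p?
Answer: 6050777/862344 ≈ 7.0167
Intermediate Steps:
C(h) = 2*h*(6 + h) (C(h) = (2*h)*(6 + h) = 2*h*(6 + h))
g(G, p) = p + G² (g(G, p) = G² + p = p + G²)
-9098/(-6608) + 23552/g(64, C(4)) = -9098/(-6608) + 23552/(2*4*(6 + 4) + 64²) = -9098*(-1/6608) + 23552/(2*4*10 + 4096) = 4549/3304 + 23552/(80 + 4096) = 4549/3304 + 23552/4176 = 4549/3304 + 23552*(1/4176) = 4549/3304 + 1472/261 = 6050777/862344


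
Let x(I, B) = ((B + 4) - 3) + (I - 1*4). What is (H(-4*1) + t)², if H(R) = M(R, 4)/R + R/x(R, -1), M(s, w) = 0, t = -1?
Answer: ¼ ≈ 0.25000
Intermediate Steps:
x(I, B) = -3 + B + I (x(I, B) = ((4 + B) - 3) + (I - 4) = (1 + B) + (-4 + I) = -3 + B + I)
H(R) = R/(-4 + R) (H(R) = 0/R + R/(-3 - 1 + R) = 0 + R/(-4 + R) = R/(-4 + R))
(H(-4*1) + t)² = ((-4*1)/(-4 - 4*1) - 1)² = (-4/(-4 - 4) - 1)² = (-4/(-8) - 1)² = (-4*(-⅛) - 1)² = (½ - 1)² = (-½)² = ¼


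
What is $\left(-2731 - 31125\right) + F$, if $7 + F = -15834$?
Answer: $-49697$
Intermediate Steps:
$F = -15841$ ($F = -7 - 15834 = -15841$)
$\left(-2731 - 31125\right) + F = \left(-2731 - 31125\right) - 15841 = -33856 - 15841 = -49697$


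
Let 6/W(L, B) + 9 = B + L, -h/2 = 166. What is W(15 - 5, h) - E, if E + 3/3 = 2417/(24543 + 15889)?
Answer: 12340373/13382992 ≈ 0.92209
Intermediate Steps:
h = -332 (h = -2*166 = -332)
E = -38015/40432 (E = -1 + 2417/(24543 + 15889) = -1 + 2417/40432 = -38015/40432 ≈ -0.94022)
W(L, B) = 6/(-9 + B + L) (W(L, B) = 6/(-9 + (B + L)) = 6/(-9 + B + L))
W(15 - 5, h) - E = 6/(-9 - 332 + (15 - 5)) - 1*(-38015/40432) = 6/(-9 - 332 + 10) + 38015/40432 = 6/(-331) + 38015/40432 = 6*(-1/331) + 38015/40432 = -6/331 + 38015/40432 = 12340373/13382992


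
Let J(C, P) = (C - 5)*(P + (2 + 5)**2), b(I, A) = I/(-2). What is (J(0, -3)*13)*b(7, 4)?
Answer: 10465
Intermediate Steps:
b(I, A) = -I/2 (b(I, A) = I*(-1/2) = -I/2)
J(C, P) = (-5 + C)*(49 + P) (J(C, P) = (-5 + C)*(P + 7**2) = (-5 + C)*(P + 49) = (-5 + C)*(49 + P))
(J(0, -3)*13)*b(7, 4) = ((-245 - 5*(-3) + 49*0 + 0*(-3))*13)*(-1/2*7) = ((-245 + 15 + 0 + 0)*13)*(-7/2) = -230*13*(-7/2) = -2990*(-7/2) = 10465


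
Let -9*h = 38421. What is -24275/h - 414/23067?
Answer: 62020451/10941447 ≈ 5.6684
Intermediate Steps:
h = -4269 (h = -⅑*38421 = -4269)
-24275/h - 414/23067 = -24275/(-4269) - 414/23067 = -24275*(-1/4269) - 414*1/23067 = 24275/4269 - 46/2563 = 62020451/10941447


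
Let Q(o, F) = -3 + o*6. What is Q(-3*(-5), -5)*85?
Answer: 7395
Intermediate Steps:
Q(o, F) = -3 + 6*o
Q(-3*(-5), -5)*85 = (-3 + 6*(-3*(-5)))*85 = (-3 + 6*15)*85 = (-3 + 90)*85 = 87*85 = 7395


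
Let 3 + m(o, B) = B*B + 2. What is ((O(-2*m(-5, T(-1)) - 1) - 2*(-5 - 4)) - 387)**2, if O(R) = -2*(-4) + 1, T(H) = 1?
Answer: 129600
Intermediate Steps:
m(o, B) = -1 + B**2 (m(o, B) = -3 + (B*B + 2) = -3 + (B**2 + 2) = -3 + (2 + B**2) = -1 + B**2)
O(R) = 9 (O(R) = 8 + 1 = 9)
((O(-2*m(-5, T(-1)) - 1) - 2*(-5 - 4)) - 387)**2 = ((9 - 2*(-5 - 4)) - 387)**2 = ((9 - 2*(-9)) - 387)**2 = ((9 - 1*(-18)) - 387)**2 = ((9 + 18) - 387)**2 = (27 - 387)**2 = (-360)**2 = 129600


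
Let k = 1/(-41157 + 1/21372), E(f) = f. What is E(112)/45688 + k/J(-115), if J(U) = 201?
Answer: 825031058850/336570337861711 ≈ 0.0024513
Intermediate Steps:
k = -21372/879607403 (k = 1/(-41157 + 1/21372) = 1/(-879607403/21372) = -21372/879607403 ≈ -2.4297e-5)
E(112)/45688 + k/J(-115) = 112/45688 - 21372/879607403/201 = 112*(1/45688) - 21372/879607403*1/201 = 14/5711 - 7124/58933696001 = 825031058850/336570337861711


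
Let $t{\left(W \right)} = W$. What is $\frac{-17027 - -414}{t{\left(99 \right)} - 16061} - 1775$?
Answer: $- \frac{28315937}{15962} \approx -1774.0$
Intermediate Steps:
$\frac{-17027 - -414}{t{\left(99 \right)} - 16061} - 1775 = \frac{-17027 - -414}{99 - 16061} - 1775 = \frac{-17027 + 414}{-15962} - 1775 = \left(-16613\right) \left(- \frac{1}{15962}\right) - 1775 = \frac{16613}{15962} - 1775 = - \frac{28315937}{15962}$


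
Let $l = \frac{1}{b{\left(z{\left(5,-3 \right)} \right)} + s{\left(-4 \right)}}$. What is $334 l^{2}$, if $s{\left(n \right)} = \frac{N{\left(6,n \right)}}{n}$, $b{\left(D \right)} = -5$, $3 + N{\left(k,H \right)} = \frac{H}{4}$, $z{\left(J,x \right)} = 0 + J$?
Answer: $\frac{167}{8} \approx 20.875$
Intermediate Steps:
$z{\left(J,x \right)} = J$
$N{\left(k,H \right)} = -3 + \frac{H}{4}$
$s{\left(n \right)} = \frac{-3 + \frac{n}{4}}{n}$
$l = - \frac{1}{4}$ ($l = \frac{1}{-5 + \frac{-12 - 4}{4 \left(-4\right)}} = \frac{1}{-5 + \frac{1}{4} \left(- \frac{1}{4}\right) \left(-16\right)} = \frac{1}{-5 + 1} = \frac{1}{-4} = - \frac{1}{4} \approx -0.25$)
$334 l^{2} = 334 \left(- \frac{1}{4}\right)^{2} = 334 \cdot \frac{1}{16} = \frac{167}{8}$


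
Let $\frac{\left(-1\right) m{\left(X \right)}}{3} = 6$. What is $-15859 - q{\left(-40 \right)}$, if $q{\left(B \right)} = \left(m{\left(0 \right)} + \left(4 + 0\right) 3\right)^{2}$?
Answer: $-15895$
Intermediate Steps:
$m{\left(X \right)} = -18$ ($m{\left(X \right)} = \left(-3\right) 6 = -18$)
$q{\left(B \right)} = 36$ ($q{\left(B \right)} = \left(-18 + \left(4 + 0\right) 3\right)^{2} = \left(-18 + 4 \cdot 3\right)^{2} = \left(-18 + 12\right)^{2} = \left(-6\right)^{2} = 36$)
$-15859 - q{\left(-40 \right)} = -15859 - 36 = -15895$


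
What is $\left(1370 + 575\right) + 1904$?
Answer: $3849$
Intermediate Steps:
$\left(1370 + 575\right) + 1904 = 1945 + 1904 = 3849$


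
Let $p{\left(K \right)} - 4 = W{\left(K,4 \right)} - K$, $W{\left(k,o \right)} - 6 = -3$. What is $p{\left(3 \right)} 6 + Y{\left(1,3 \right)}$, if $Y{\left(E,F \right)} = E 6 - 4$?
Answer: $26$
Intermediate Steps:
$W{\left(k,o \right)} = 3$ ($W{\left(k,o \right)} = 6 - 3 = 3$)
$Y{\left(E,F \right)} = -4 + 6 E$ ($Y{\left(E,F \right)} = 6 E - 4 = -4 + 6 E$)
$p{\left(K \right)} = 7 - K$ ($p{\left(K \right)} = 4 - \left(-3 + K\right) = 7 - K$)
$p{\left(3 \right)} 6 + Y{\left(1,3 \right)} = \left(7 - 3\right) 6 + \left(-4 + 6 \cdot 1\right) = \left(7 - 3\right) 6 + \left(-4 + 6\right) = 4 \cdot 6 + 2 = 24 + 2 = 26$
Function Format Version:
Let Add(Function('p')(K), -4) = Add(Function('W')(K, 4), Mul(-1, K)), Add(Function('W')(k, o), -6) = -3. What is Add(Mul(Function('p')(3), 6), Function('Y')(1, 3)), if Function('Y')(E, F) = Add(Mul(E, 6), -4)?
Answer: 26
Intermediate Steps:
Function('W')(k, o) = 3 (Function('W')(k, o) = Add(6, -3) = 3)
Function('Y')(E, F) = Add(-4, Mul(6, E)) (Function('Y')(E, F) = Add(Mul(6, E), -4) = Add(-4, Mul(6, E)))
Function('p')(K) = Add(7, Mul(-1, K)) (Function('p')(K) = Add(4, Add(3, Mul(-1, K))) = Add(7, Mul(-1, K)))
Add(Mul(Function('p')(3), 6), Function('Y')(1, 3)) = Add(Mul(Add(7, Mul(-1, 3)), 6), Add(-4, Mul(6, 1))) = Add(Mul(Add(7, -3), 6), Add(-4, 6)) = Add(Mul(4, 6), 2) = Add(24, 2) = 26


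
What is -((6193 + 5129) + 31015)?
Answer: -42337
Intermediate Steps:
-((6193 + 5129) + 31015) = -(11322 + 31015) = -1*42337 = -42337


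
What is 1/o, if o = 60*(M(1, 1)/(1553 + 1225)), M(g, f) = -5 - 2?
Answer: -463/70 ≈ -6.6143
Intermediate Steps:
M(g, f) = -7
o = -70/463 (o = 60*(-7/(1553 + 1225)) = 60*(-7/2778) = -70/463 ≈ -0.15119)
1/o = 1/(-70/463) = -463/70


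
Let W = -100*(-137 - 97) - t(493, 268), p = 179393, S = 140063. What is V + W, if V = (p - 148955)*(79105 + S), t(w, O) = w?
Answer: 6671058491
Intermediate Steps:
V = 6671035584 (V = (179393 - 148955)*(79105 + 140063) = 30438*219168 = 6671035584)
W = 22907 (W = -100*(-137 - 97) - 1*493 = -100*(-234) - 493 = 23400 - 493 = 22907)
V + W = 6671035584 + 22907 = 6671058491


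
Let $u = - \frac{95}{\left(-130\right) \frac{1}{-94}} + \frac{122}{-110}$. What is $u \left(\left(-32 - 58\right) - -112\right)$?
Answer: $- \frac{99816}{65} \approx -1535.6$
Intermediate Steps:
$u = - \frac{49908}{715}$ ($u = - \frac{95}{\left(-130\right) \left(- \frac{1}{94}\right)} + 122 \left(- \frac{1}{110}\right) = - \frac{95}{\frac{65}{47}} - \frac{61}{55} = \left(-95\right) \frac{47}{65} - \frac{61}{55} = - \frac{893}{13} - \frac{61}{55} = - \frac{49908}{715} \approx -69.801$)
$u \left(\left(-32 - 58\right) - -112\right) = - \frac{49908 \left(\left(-32 - 58\right) - -112\right)}{715} = - \frac{49908 \left(-90 + 112\right)}{715} = \left(- \frac{49908}{715}\right) 22 = - \frac{99816}{65}$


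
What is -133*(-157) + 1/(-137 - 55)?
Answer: 4009151/192 ≈ 20881.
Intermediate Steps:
-133*(-157) + 1/(-137 - 55) = 20881 + 1/(-192) = 20881 - 1/192 = 4009151/192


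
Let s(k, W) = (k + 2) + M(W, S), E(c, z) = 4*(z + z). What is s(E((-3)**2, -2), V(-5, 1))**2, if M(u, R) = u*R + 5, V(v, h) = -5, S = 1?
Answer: 196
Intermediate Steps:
E(c, z) = 8*z (E(c, z) = 4*(2*z) = 8*z)
M(u, R) = 5 + R*u (M(u, R) = R*u + 5 = 5 + R*u)
s(k, W) = 7 + W + k (s(k, W) = (k + 2) + (5 + 1*W) = (2 + k) + (5 + W) = 7 + W + k)
s(E((-3)**2, -2), V(-5, 1))**2 = (7 - 5 + 8*(-2))**2 = (7 - 5 - 16)**2 = (-14)**2 = 196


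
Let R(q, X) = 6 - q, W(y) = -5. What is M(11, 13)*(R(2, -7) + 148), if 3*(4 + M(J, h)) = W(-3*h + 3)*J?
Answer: -10184/3 ≈ -3394.7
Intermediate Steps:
M(J, h) = -4 - 5*J/3 (M(J, h) = -4 + (-5*J)/3 = -4 - 5*J/3)
M(11, 13)*(R(2, -7) + 148) = (-4 - 5/3*11)*((6 - 1*2) + 148) = (-4 - 55/3)*((6 - 2) + 148) = -67*(4 + 148)/3 = -67/3*152 = -10184/3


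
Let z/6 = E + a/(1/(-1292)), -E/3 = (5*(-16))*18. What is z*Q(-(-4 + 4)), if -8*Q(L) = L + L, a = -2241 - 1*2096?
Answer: 0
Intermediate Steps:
E = 4320 (E = -3*5*(-16)*18 = -(-240)*18 = -3*(-1440) = 4320)
a = -4337 (a = -2241 - 2096 = -4337)
Q(L) = -L/4 (Q(L) = -(L + L)/8 = -L/4)
z = 33646344 (z = 6*(4320 - 4337/(1/(-1292))) = 6*(4320 - 4337/(-1/1292)) = 6*(4320 - 4337*(-1292)) = 6*(4320 + 5603404) = 6*5607724 = 33646344)
z*Q(-(-4 + 4)) = 33646344*(-(-1)*(-4 + 4)/4) = 33646344*(-(-1)*0/4) = 33646344*(-¼*0) = 33646344*0 = 0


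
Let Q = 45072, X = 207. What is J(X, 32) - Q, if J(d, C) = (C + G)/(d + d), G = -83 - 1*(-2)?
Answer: -18659857/414 ≈ -45072.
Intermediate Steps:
G = -81 (G = -83 + 2 = -81)
J(d, C) = (-81 + C)/(2*d) (J(d, C) = (C - 81)/(d + d) = (-81 + C)/((2*d)) = (-81 + C)*(1/(2*d)) = (-81 + C)/(2*d))
J(X, 32) - Q = (½)*(-81 + 32)/207 - 1*45072 = (½)*(1/207)*(-49) - 45072 = -49/414 - 45072 = -18659857/414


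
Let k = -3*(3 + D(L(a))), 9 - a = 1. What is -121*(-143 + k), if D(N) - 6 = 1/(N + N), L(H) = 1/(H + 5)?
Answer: 45859/2 ≈ 22930.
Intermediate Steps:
a = 8 (a = 9 - 1*1 = 9 - 1 = 8)
L(H) = 1/(5 + H)
D(N) = 6 + 1/(2*N) (D(N) = 6 + 1/(N + N) = 6 + 1/(2*N))
k = -93/2 (k = -3*(3 + (6 + 1/(2*(1/(5 + 8))))) = -3*(3 + (6 + 1/(2*(1/13)))) = -3*(3 + (6 + (1/2)*13)) = -3*(3 + (6 + 13/2)) = -3*(3 + 25/2) = -3*31/2 = -93/2 ≈ -46.500)
-121*(-143 + k) = -121*(-143 - 93/2) = -121*(-379/2) = 45859/2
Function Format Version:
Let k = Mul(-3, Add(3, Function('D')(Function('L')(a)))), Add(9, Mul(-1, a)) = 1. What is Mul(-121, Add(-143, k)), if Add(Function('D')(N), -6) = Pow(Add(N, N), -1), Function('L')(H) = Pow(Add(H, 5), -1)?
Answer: Rational(45859, 2) ≈ 22930.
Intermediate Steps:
a = 8 (a = Add(9, Mul(-1, 1)) = Add(9, -1) = 8)
Function('L')(H) = Pow(Add(5, H), -1)
Function('D')(N) = Add(6, Mul(Rational(1, 2), Pow(N, -1))) (Function('D')(N) = Add(6, Pow(Add(N, N), -1)) = Add(6, Pow(Mul(2, N), -1)) = Add(6, Mul(Rational(1, 2), Pow(N, -1))))
k = Rational(-93, 2) (k = Mul(-3, Add(3, Add(6, Mul(Rational(1, 2), Pow(Pow(Add(5, 8), -1), -1))))) = Mul(-3, Add(3, Add(6, Mul(Rational(1, 2), Pow(Pow(13, -1), -1))))) = Mul(-3, Add(3, Add(6, Mul(Rational(1, 2), Pow(Rational(1, 13), -1))))) = Mul(-3, Add(3, Add(6, Mul(Rational(1, 2), 13)))) = Mul(-3, Add(3, Add(6, Rational(13, 2)))) = Mul(-3, Add(3, Rational(25, 2))) = Mul(-3, Rational(31, 2)) = Rational(-93, 2) ≈ -46.500)
Mul(-121, Add(-143, k)) = Mul(-121, Add(-143, Rational(-93, 2))) = Mul(-121, Rational(-379, 2)) = Rational(45859, 2)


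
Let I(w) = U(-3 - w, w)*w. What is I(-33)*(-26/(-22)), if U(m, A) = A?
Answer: 1287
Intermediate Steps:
I(w) = w² (I(w) = w*w = w²)
I(-33)*(-26/(-22)) = (-33)²*(-26/(-22)) = 1089*(-26*(-1/22)) = 1089*(13/11) = 1287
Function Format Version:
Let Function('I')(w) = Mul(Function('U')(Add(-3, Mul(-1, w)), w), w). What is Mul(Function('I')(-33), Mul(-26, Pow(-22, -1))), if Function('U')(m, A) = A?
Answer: 1287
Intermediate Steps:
Function('I')(w) = Pow(w, 2) (Function('I')(w) = Mul(w, w) = Pow(w, 2))
Mul(Function('I')(-33), Mul(-26, Pow(-22, -1))) = Mul(Pow(-33, 2), Mul(-26, Pow(-22, -1))) = Mul(1089, Mul(-26, Rational(-1, 22))) = Mul(1089, Rational(13, 11)) = 1287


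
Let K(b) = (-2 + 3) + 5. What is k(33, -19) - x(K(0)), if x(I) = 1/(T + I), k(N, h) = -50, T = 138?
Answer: -7201/144 ≈ -50.007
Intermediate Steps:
K(b) = 6 (K(b) = 1 + 5 = 6)
x(I) = 1/(138 + I)
k(33, -19) - x(K(0)) = -50 - 1/(138 + 6) = -50 - 1/144 = -7201/144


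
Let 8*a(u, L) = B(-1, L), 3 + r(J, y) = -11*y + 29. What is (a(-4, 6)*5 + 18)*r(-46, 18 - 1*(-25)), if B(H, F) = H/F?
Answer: -127991/16 ≈ -7999.4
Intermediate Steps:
r(J, y) = 26 - 11*y (r(J, y) = -3 + (-11*y + 29) = -3 + (29 - 11*y) = 26 - 11*y)
a(u, L) = -1/(8*L) (a(u, L) = (-1/L)/8 = -1/(8*L))
(a(-4, 6)*5 + 18)*r(-46, 18 - 1*(-25)) = (-⅛/6*5 + 18)*(26 - 11*(18 - 1*(-25))) = (-⅛*⅙*5 + 18)*(26 - 11*(18 + 25)) = (-1/48*5 + 18)*(26 - 11*43) = (-5/48 + 18)*(26 - 473) = (859/48)*(-447) = -127991/16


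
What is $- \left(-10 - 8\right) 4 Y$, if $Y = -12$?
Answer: $-864$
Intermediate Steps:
$- \left(-10 - 8\right) 4 Y = - \left(-10 - 8\right) 4 \left(-12\right) = - \left(-18\right) 4 \left(-12\right) = - \left(-72\right) \left(-12\right) = \left(-1\right) 864 = -864$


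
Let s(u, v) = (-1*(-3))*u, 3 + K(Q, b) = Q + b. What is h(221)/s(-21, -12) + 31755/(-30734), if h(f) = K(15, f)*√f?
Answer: -31755/30734 - 233*√221/63 ≈ -56.014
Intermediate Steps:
K(Q, b) = -3 + Q + b (K(Q, b) = -3 + (Q + b) = -3 + Q + b)
h(f) = √f*(12 + f) (h(f) = (-3 + 15 + f)*√f = (12 + f)*√f = √f*(12 + f))
s(u, v) = 3*u
h(221)/s(-21, -12) + 31755/(-30734) = (√221*(12 + 221))/((3*(-21))) + 31755/(-30734) = (√221*233)/(-63) + 31755*(-1/30734) = (233*√221)*(-1/63) - 31755/30734 = -233*√221/63 - 31755/30734 = -31755/30734 - 233*√221/63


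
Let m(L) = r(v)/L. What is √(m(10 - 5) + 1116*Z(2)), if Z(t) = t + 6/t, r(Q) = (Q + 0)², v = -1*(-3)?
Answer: 3*√15505/5 ≈ 74.711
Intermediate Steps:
v = 3
r(Q) = Q²
m(L) = 9/L (m(L) = 3²/L = 9/L)
√(m(10 - 5) + 1116*Z(2)) = √(9/(10 - 5) + 1116*(2 + 6/2)) = √(9/5 + 1116*(2 + 6*(½))) = √(9*(⅕) + 1116*(2 + 3)) = √(9/5 + 1116*5) = √(9/5 + 5580) = √(27909/5) = 3*√15505/5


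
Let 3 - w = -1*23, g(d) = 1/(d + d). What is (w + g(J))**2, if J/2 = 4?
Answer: 173889/256 ≈ 679.25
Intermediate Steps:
J = 8 (J = 2*4 = 8)
g(d) = 1/(2*d)
w = 26 (w = 3 - (-1)*23 = 3 - 1*(-23) = 3 + 23 = 26)
(w + g(J))**2 = (26 + (1/2)/8)**2 = (26 + (1/2)*(1/8))**2 = (26 + 1/16)**2 = (417/16)**2 = 173889/256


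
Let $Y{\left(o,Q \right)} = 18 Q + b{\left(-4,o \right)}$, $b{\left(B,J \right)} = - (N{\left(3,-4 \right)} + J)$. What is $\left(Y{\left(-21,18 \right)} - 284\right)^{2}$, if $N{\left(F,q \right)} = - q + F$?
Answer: $2916$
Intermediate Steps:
$N{\left(F,q \right)} = F - q$
$b{\left(B,J \right)} = -7 - J$ ($b{\left(B,J \right)} = - (\left(3 - -4\right) + J) = - (\left(3 + 4\right) + J) = - (7 + J) = -7 - J$)
$Y{\left(o,Q \right)} = -7 - o + 18 Q$ ($Y{\left(o,Q \right)} = 18 Q - \left(7 + o\right) = -7 - o + 18 Q$)
$\left(Y{\left(-21,18 \right)} - 284\right)^{2} = \left(\left(-7 - -21 + 18 \cdot 18\right) - 284\right)^{2} = \left(\left(-7 + 21 + 324\right) - 284\right)^{2} = \left(338 - 284\right)^{2} = 54^{2} = 2916$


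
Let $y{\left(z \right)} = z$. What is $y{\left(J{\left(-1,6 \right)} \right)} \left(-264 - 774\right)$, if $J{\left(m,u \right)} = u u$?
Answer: $-37368$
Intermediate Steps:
$J{\left(m,u \right)} = u^{2}$
$y{\left(J{\left(-1,6 \right)} \right)} \left(-264 - 774\right) = 6^{2} \left(-264 - 774\right) = 36 \left(-1038\right) = -37368$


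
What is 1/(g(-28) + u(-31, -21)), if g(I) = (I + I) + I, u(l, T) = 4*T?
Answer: -1/168 ≈ -0.0059524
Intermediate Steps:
g(I) = 3*I (g(I) = 2*I + I = 3*I)
1/(g(-28) + u(-31, -21)) = 1/(3*(-28) + 4*(-21)) = 1/(-84 - 84) = 1/(-168) = -1/168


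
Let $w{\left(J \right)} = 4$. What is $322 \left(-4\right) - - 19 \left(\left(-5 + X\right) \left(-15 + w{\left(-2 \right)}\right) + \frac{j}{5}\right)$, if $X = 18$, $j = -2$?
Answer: $- \frac{20063}{5} \approx -4012.6$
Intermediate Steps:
$322 \left(-4\right) - - 19 \left(\left(-5 + X\right) \left(-15 + w{\left(-2 \right)}\right) + \frac{j}{5}\right) = 322 \left(-4\right) - - 19 \left(\left(-5 + 18\right) \left(-15 + 4\right) - \frac{2}{5}\right) = -1288 - - 19 \left(13 \left(-11\right) - \frac{2}{5}\right) = -1288 - - 19 \left(-143 - \frac{2}{5}\right) = -1288 - \left(-19\right) \left(- \frac{717}{5}\right) = -1288 - \frac{13623}{5} = - \frac{20063}{5}$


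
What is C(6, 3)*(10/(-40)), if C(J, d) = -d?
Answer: ¾ ≈ 0.75000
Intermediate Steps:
C(6, 3)*(10/(-40)) = (-1*3)*(10/(-40)) = -30*(-1)/40 = -3*(-¼) = ¾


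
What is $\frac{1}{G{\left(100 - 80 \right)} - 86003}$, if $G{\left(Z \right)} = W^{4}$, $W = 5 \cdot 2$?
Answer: $- \frac{1}{76003} \approx -1.3157 \cdot 10^{-5}$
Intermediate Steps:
$W = 10$
$G{\left(Z \right)} = 10000$ ($G{\left(Z \right)} = 10^{4} = 10000$)
$\frac{1}{G{\left(100 - 80 \right)} - 86003} = \frac{1}{10000 - 86003} = \frac{1}{-76003} = - \frac{1}{76003}$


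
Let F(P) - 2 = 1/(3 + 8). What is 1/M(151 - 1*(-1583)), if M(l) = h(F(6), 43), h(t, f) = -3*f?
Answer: -1/129 ≈ -0.0077519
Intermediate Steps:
F(P) = 23/11 (F(P) = 2 + 1/(3 + 8) = 2 + 1/11 = 23/11)
M(l) = -129 (M(l) = -3*43 = -129)
1/M(151 - 1*(-1583)) = 1/(-129) = -1/129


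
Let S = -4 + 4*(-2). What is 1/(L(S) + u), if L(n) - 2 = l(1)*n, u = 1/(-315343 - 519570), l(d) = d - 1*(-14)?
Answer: -834913/148614515 ≈ -0.0056180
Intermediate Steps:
l(d) = 14 + d (l(d) = d + 14 = 14 + d)
S = -12 (S = -4 - 8 = -12)
u = -1/834913 (u = 1/(-834913) = -1/834913 ≈ -1.1977e-6)
L(n) = 2 + 15*n (L(n) = 2 + (14 + 1)*n = 2 + 15*n)
1/(L(S) + u) = 1/((2 + 15*(-12)) - 1/834913) = 1/((2 - 180) - 1/834913) = 1/(-178 - 1/834913) = 1/(-148614515/834913) = -834913/148614515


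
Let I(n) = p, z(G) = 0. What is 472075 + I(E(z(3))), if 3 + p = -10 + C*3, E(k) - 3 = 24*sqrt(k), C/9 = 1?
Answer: 472089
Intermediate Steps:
C = 9 (C = 9*1 = 9)
E(k) = 3 + 24*sqrt(k)
p = 14 (p = -3 + (-10 + 9*3) = -3 + (-10 + 27) = -3 + 17 = 14)
I(n) = 14
472075 + I(E(z(3))) = 472075 + 14 = 472089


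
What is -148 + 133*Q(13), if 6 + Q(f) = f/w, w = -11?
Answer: -12135/11 ≈ -1103.2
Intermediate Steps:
Q(f) = -6 - f/11 (Q(f) = -6 + f/(-11) = -6 + f*(-1/11) = -6 - f/11)
-148 + 133*Q(13) = -148 + 133*(-6 - 1/11*13) = -148 + 133*(-6 - 13/11) = -148 + 133*(-79/11) = -148 - 10507/11 = -12135/11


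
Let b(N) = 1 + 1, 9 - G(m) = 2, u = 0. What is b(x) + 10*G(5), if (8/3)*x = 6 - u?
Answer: 72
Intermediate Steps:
x = 9/4 (x = 3*(6 - 1*0)/8 = 3*(6 + 0)/8 = (3/8)*6 = 9/4 ≈ 2.2500)
G(m) = 7 (G(m) = 9 - 1*2 = 9 - 2 = 7)
b(N) = 2
b(x) + 10*G(5) = 2 + 10*7 = 2 + 70 = 72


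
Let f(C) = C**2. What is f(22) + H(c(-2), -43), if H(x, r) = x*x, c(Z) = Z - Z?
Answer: 484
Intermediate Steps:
c(Z) = 0
H(x, r) = x**2
f(22) + H(c(-2), -43) = 22**2 + 0**2 = 484 + 0 = 484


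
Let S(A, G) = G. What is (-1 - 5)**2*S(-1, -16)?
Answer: -576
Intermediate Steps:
(-1 - 5)**2*S(-1, -16) = (-1 - 5)**2*(-16) = (-6)**2*(-16) = 36*(-16) = -576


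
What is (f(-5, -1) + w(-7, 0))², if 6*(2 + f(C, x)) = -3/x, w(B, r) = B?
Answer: 289/4 ≈ 72.250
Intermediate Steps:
f(C, x) = -2 - 1/(2*x) (f(C, x) = -2 + (-3/x)/6 = -2 - 1/(2*x))
(f(-5, -1) + w(-7, 0))² = ((-2 - ½/(-1)) - 7)² = ((-2 - ½*(-1)) - 7)² = ((-2 + ½) - 7)² = (-3/2 - 7)² = (-17/2)² = 289/4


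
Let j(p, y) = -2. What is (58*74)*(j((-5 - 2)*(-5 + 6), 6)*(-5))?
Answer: 42920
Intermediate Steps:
(58*74)*(j((-5 - 2)*(-5 + 6), 6)*(-5)) = (58*74)*(-2*(-5)) = 4292*10 = 42920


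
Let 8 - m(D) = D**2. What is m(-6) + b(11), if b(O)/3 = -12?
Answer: -64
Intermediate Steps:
m(D) = 8 - D**2
b(O) = -36 (b(O) = 3*(-12) = -36)
m(-6) + b(11) = (8 - 1*(-6)**2) - 36 = (8 - 1*36) - 36 = (8 - 36) - 36 = -28 - 36 = -64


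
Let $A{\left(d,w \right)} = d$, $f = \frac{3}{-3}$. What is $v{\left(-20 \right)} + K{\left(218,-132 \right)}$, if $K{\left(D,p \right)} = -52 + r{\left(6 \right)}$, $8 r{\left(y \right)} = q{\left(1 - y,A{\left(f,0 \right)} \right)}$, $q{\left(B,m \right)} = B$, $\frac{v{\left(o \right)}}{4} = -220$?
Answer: $- \frac{7461}{8} \approx -932.63$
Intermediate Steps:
$v{\left(o \right)} = -880$ ($v{\left(o \right)} = 4 \left(-220\right) = -880$)
$f = -1$ ($f = 3 \left(- \frac{1}{3}\right) = -1$)
$r{\left(y \right)} = \frac{1}{8} - \frac{y}{8}$ ($r{\left(y \right)} = \frac{1 - y}{8} = \frac{1}{8} - \frac{y}{8}$)
$K{\left(D,p \right)} = - \frac{421}{8}$ ($K{\left(D,p \right)} = -52 + \left(\frac{1}{8} - \frac{3}{4}\right) = -52 - \frac{5}{8} = - \frac{421}{8}$)
$v{\left(-20 \right)} + K{\left(218,-132 \right)} = -880 - \frac{421}{8} = - \frac{7461}{8}$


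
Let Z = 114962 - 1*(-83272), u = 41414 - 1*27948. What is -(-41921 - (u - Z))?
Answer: -142847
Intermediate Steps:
u = 13466 (u = 41414 - 27948 = 13466)
Z = 198234 (Z = 114962 + 83272 = 198234)
-(-41921 - (u - Z)) = -(-41921 - (13466 - 1*198234)) = -(-41921 - (13466 - 198234)) = -(-41921 - 1*(-184768)) = -(-41921 + 184768) = -1*142847 = -142847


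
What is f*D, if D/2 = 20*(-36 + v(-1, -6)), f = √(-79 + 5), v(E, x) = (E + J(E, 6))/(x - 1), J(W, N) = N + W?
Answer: -10240*I*√74/7 ≈ -12584.0*I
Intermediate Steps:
v(E, x) = (6 + 2*E)/(-1 + x) (v(E, x) = (E + (6 + E))/(x - 1) = (6 + 2*E)/(-1 + x))
f = I*√74 (f = √(-74) = I*√74 ≈ 8.6023*I)
D = -10240/7 (D = 2*(20*(-36 + 2*(3 - 1)/(-1 - 6))) = 2*(20*(-36 + 2*2/(-7))) = 2*(20*(-36 + 2*(-⅐)*2)) = 2*(20*(-36 - 4/7)) = 2*(20*(-256/7)) = 2*(-5120/7) = -10240/7 ≈ -1462.9)
f*D = (I*√74)*(-10240/7) = -10240*I*√74/7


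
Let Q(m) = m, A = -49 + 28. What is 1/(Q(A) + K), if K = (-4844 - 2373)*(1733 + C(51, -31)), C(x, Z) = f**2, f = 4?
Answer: -1/12622554 ≈ -7.9223e-8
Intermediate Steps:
C(x, Z) = 16 (C(x, Z) = 4**2 = 16)
A = -21
K = -12622533 (K = (-4844 - 2373)*(1733 + 16) = -7217*1749 = -12622533)
1/(Q(A) + K) = 1/(-21 - 12622533) = 1/(-12622554) = -1/12622554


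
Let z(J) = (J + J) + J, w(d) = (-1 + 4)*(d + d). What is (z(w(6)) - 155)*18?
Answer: -846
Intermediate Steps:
w(d) = 6*d (w(d) = 3*(2*d) = 6*d)
z(J) = 3*J (z(J) = 2*J + J = 3*J)
(z(w(6)) - 155)*18 = (3*(6*6) - 155)*18 = (3*36 - 155)*18 = (108 - 155)*18 = -47*18 = -846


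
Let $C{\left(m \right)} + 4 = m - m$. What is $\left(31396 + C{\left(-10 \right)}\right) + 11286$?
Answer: $42678$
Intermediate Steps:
$C{\left(m \right)} = -4$ ($C{\left(m \right)} = -4 + \left(m - m\right) = -4 + 0 = -4$)
$\left(31396 + C{\left(-10 \right)}\right) + 11286 = \left(31396 - 4\right) + 11286 = 31392 + 11286 = 42678$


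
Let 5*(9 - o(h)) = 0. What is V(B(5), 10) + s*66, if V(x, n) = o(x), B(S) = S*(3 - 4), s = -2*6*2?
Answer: -1575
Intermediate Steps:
s = -24 (s = -12*2 = -24)
B(S) = -S (B(S) = S*(-1) = -S)
o(h) = 9 (o(h) = 9 - ⅕*0 = 9 + 0 = 9)
V(x, n) = 9
V(B(5), 10) + s*66 = 9 - 24*66 = 9 - 1584 = -1575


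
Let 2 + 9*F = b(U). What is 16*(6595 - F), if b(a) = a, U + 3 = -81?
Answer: 951056/9 ≈ 1.0567e+5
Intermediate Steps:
U = -84 (U = -3 - 81 = -84)
F = -86/9 (F = -2/9 + (1/9)*(-84) = -2/9 - 28/3 = -86/9 ≈ -9.5556)
16*(6595 - F) = 16*(6595 - 1*(-86/9)) = 16*(6595 + 86/9) = 16*(59441/9) = 951056/9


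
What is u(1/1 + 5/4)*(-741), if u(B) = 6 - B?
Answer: -11115/4 ≈ -2778.8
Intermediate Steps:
u(1/1 + 5/4)*(-741) = (6 - (1/1 + 5/4))*(-741) = (6 - (1*1 + 5*(¼)))*(-741) = (6 - (1 + 5/4))*(-741) = (6 - 1*9/4)*(-741) = (6 - 9/4)*(-741) = (15/4)*(-741) = -11115/4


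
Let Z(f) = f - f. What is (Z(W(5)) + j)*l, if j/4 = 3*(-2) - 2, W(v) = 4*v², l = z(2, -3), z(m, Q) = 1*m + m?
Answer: -128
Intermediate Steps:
z(m, Q) = 2*m (z(m, Q) = m + m = 2*m)
l = 4 (l = 2*2 = 4)
Z(f) = 0
j = -32 (j = 4*(3*(-2) - 2) = 4*(-6 - 2) = 4*(-8) = -32)
(Z(W(5)) + j)*l = (0 - 32)*4 = -32*4 = -128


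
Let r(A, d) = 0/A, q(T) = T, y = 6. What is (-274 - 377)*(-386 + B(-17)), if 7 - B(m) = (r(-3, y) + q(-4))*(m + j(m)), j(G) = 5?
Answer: 277977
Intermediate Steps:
r(A, d) = 0
B(m) = 27 + 4*m (B(m) = 7 - (0 - 4)*(m + 5) = 7 - (-4)*(5 + m) = 7 - (-20 - 4*m) = 7 + (20 + 4*m) = 27 + 4*m)
(-274 - 377)*(-386 + B(-17)) = (-274 - 377)*(-386 + (27 + 4*(-17))) = -651*(-386 + (27 - 68)) = -651*(-386 - 41) = -651*(-427) = 277977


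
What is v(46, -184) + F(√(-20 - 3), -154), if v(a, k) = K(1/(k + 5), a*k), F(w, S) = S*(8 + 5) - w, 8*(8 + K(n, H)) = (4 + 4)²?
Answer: -2002 - I*√23 ≈ -2002.0 - 4.7958*I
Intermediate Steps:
K(n, H) = 0 (K(n, H) = -8 + (4 + 4)²/8 = -8 + (⅛)*8² = -8 + (⅛)*64 = -8 + 8 = 0)
F(w, S) = -w + 13*S (F(w, S) = S*13 - w = 13*S - w = -w + 13*S)
v(a, k) = 0
v(46, -184) + F(√(-20 - 3), -154) = 0 + (-√(-20 - 3) + 13*(-154)) = 0 + (-√(-23) - 2002) = 0 + (-I*√23 - 2002) = 0 + (-2002 - I*√23) = -2002 - I*√23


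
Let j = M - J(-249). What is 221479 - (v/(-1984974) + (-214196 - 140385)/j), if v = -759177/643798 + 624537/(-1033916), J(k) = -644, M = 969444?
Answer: 2957078624478434442032006687/13351485894066289292596 ≈ 2.2148e+5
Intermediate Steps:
v = -593500459329/332816526484 (v = -759177*1/643798 + 624537*(-1/1033916) = -759177/643798 - 624537/1033916 = -593500459329/332816526484 ≈ -1.7833)
j = 970088 (j = 969444 - 1*(-644) = 969444 + 644 = 970088)
221479 - (v/(-1984974) + (-214196 - 140385)/j) = 221479 - (-593500459329/332816526484/(-1984974) + (-214196 - 140385)/970088) = 221479 - (-593500459329/332816526484*(-1/1984974) - 354581*1/970088) = 221479 - (197833486443/220210717280350472 - 354581/970088) = 221479 - 1*(-4880146526755797137203/13351485894066289292596) = 221479 + 4880146526755797137203/13351485894066289292596 = 2957078624478434442032006687/13351485894066289292596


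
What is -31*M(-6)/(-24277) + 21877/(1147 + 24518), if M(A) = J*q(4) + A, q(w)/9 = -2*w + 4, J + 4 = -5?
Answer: 784113499/623069205 ≈ 1.2585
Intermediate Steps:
J = -9 (J = -4 - 5 = -9)
q(w) = 36 - 18*w (q(w) = 9*(-2*w + 4) = 9*(4 - 2*w) = 36 - 18*w)
M(A) = 324 + A (M(A) = -9*(36 - 18*4) + A = -9*(36 - 72) + A = -9*(-36) + A = 324 + A)
-31*M(-6)/(-24277) + 21877/(1147 + 24518) = -31*(324 - 6)/(-24277) + 21877/(1147 + 24518) = -31*318*(-1/24277) + 21877/25665 = -9858*(-1/24277) + 21877*(1/25665) = 9858/24277 + 21877/25665 = 784113499/623069205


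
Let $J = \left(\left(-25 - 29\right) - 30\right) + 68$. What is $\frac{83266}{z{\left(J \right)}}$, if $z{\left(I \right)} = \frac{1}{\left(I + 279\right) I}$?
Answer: $-350383328$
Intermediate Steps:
$J = -16$ ($J = \left(\left(-25 - 29\right) - 30\right) + 68 = \left(-54 - 30\right) + 68 = -84 + 68 = -16$)
$z{\left(I \right)} = \frac{1}{I \left(279 + I\right)}$ ($z{\left(I \right)} = \frac{1}{\left(279 + I\right) I} = \frac{1}{I \left(279 + I\right)}$)
$\frac{83266}{z{\left(J \right)}} = \frac{83266}{\frac{1}{-16} \frac{1}{279 - 16}} = \frac{83266}{\left(- \frac{1}{16}\right) \frac{1}{263}} = \frac{83266}{- \frac{1}{4208}} = 83266 \left(-4208\right) = -350383328$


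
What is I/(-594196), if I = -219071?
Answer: 219071/594196 ≈ 0.36868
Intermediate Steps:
I/(-594196) = -219071/(-594196) = -219071*(-1/594196) = 219071/594196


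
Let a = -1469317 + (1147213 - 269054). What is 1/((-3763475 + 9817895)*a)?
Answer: -1/3579118818360 ≈ -2.7940e-13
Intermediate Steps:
a = -591158 (a = -1469317 + 878159 = -591158)
1/((-3763475 + 9817895)*a) = 1/((-3763475 + 9817895)*(-591158)) = -1/591158/6054420 = (1/6054420)*(-1/591158) = -1/3579118818360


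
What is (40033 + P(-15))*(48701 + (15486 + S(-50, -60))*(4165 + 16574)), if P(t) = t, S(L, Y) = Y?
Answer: 12804500033270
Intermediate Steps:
(40033 + P(-15))*(48701 + (15486 + S(-50, -60))*(4165 + 16574)) = (40033 - 15)*(48701 + (15486 - 60)*(4165 + 16574)) = 40018*(48701 + 15426*20739) = 40018*(48701 + 319919814) = 40018*319968515 = 12804500033270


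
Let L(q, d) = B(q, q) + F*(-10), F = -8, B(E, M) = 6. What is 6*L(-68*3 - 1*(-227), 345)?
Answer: 516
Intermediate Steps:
L(q, d) = 86 (L(q, d) = 6 - 8*(-10) = 6 + 80 = 86)
6*L(-68*3 - 1*(-227), 345) = 6*86 = 516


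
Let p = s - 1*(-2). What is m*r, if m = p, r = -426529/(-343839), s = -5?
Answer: -426529/114613 ≈ -3.7215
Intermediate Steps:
r = 426529/343839 (r = -426529*(-1/343839) = 426529/343839 ≈ 1.2405)
p = -3 (p = -5 - 1*(-2) = -5 + 2 = -3)
m = -3
m*r = -3*426529/343839 = -426529/114613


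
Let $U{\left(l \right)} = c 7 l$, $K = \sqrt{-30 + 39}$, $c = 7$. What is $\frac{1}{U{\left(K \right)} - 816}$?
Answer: $- \frac{1}{669} \approx -0.0014948$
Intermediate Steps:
$K = 3$ ($K = \sqrt{9} = 3$)
$U{\left(l \right)} = 49 l$ ($U{\left(l \right)} = 7 \cdot 7 l = 49 l$)
$\frac{1}{U{\left(K \right)} - 816} = \frac{1}{49 \cdot 3 - 816} = \frac{1}{147 - 816} = \frac{1}{-669} = - \frac{1}{669}$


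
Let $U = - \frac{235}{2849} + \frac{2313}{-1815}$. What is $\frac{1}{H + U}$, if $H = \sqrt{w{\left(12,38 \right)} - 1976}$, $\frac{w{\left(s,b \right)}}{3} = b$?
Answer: $- \frac{16657775365}{22881746092773} - \frac{171873261175 i \sqrt{38}}{45763492185546} \approx -0.00072799 - 0.023152 i$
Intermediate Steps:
$w{\left(s,b \right)} = 3 b$
$U = - \frac{212614}{156695}$ ($U = \left(-235\right) \frac{1}{2849} + 2313 \left(- \frac{1}{1815}\right) = - \frac{235}{2849} - \frac{771}{605} = - \frac{212614}{156695} \approx -1.3569$)
$H = 7 i \sqrt{38}$ ($H = \sqrt{3 \cdot 38 - 1976} = \sqrt{114 - 1976} = \sqrt{-1862} = 7 i \sqrt{38} \approx 43.151 i$)
$\frac{1}{H + U} = \frac{1}{7 i \sqrt{38} - \frac{212614}{156695}} = \frac{1}{- \frac{212614}{156695} + 7 i \sqrt{38}}$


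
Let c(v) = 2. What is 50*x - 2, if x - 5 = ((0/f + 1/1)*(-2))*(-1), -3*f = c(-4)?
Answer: 348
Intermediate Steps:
f = -2/3 (f = -1/3*2 = -2/3 ≈ -0.66667)
x = 7 (x = 5 + ((0/(-2/3) + 1/1)*(-2))*(-1) = 5 + ((0*(-3/2) + 1*1)*(-2))*(-1) = 5 + ((0 + 1)*(-2))*(-1) = 5 + (1*(-2))*(-1) = 5 - 2*(-1) = 5 + 2 = 7)
50*x - 2 = 50*7 - 2 = 350 - 2 = 348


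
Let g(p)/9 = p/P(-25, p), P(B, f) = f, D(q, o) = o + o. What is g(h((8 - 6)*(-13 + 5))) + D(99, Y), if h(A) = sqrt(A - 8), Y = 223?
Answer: 455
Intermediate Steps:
D(q, o) = 2*o
h(A) = sqrt(-8 + A)
g(p) = 9 (g(p) = 9*(p/p) = 9*1 = 9)
g(h((8 - 6)*(-13 + 5))) + D(99, Y) = 9 + 2*223 = 9 + 446 = 455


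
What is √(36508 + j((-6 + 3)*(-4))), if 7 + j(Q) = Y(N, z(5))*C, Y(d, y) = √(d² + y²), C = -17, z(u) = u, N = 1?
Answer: √(36501 - 17*√26) ≈ 190.83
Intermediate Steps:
j(Q) = -7 - 17*√26 (j(Q) = -7 + √(1² + 5²)*(-17) = -7 + √(1 + 25)*(-17) = -7 + √26*(-17) = -7 - 17*√26)
√(36508 + j((-6 + 3)*(-4))) = √(36508 + (-7 - 17*√26)) = √(36501 - 17*√26)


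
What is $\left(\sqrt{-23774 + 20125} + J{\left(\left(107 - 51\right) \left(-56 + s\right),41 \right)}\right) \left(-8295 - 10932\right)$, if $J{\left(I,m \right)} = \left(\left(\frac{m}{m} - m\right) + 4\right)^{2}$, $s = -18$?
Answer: $-24918192 - 19227 i \sqrt{3649} \approx -2.4918 \cdot 10^{7} - 1.1614 \cdot 10^{6} i$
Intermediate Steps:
$J{\left(I,m \right)} = \left(5 - m\right)^{2}$ ($J{\left(I,m \right)} = \left(\left(1 - m\right) + 4\right)^{2} = \left(5 - m\right)^{2}$)
$\left(\sqrt{-23774 + 20125} + J{\left(\left(107 - 51\right) \left(-56 + s\right),41 \right)}\right) \left(-8295 - 10932\right) = \left(\sqrt{-23774 + 20125} + \left(-5 + 41\right)^{2}\right) \left(-8295 - 10932\right) = \left(\sqrt{-3649} + 36^{2}\right) \left(-19227\right) = \left(i \sqrt{3649} + 1296\right) \left(-19227\right) = \left(1296 + i \sqrt{3649}\right) \left(-19227\right) = -24918192 - 19227 i \sqrt{3649}$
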